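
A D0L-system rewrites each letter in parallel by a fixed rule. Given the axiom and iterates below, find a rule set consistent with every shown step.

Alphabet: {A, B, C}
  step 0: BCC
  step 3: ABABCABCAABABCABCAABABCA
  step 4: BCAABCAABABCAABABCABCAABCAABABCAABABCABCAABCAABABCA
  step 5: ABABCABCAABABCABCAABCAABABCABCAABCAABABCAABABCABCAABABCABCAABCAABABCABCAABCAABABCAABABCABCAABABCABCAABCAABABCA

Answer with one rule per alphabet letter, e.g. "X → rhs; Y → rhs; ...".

  step 4 ⇒ step 5: BCAABCAABABCAABABCABCAABCAABABCAABABCABCAABCAABABCA ⇒ A·BA·BCA·BCA·A·BA·BCA·BCA·A·BCA·A·BA·BCA·BCA·A·BCA·A·BA·BCA·A·BA·BCA·BCA·A·BA·BCA·BCA·A·BCA·A·BA·BCA·BCA·A·BCA·A·BA·BCA·A·BA·BCA·BCA·A·BA·BCA·BCA·A·BCA·A·BA·BCA
    A ↦ BCA
    B ↦ A
    C ↦ BA

A->BCA, B->A, C->BA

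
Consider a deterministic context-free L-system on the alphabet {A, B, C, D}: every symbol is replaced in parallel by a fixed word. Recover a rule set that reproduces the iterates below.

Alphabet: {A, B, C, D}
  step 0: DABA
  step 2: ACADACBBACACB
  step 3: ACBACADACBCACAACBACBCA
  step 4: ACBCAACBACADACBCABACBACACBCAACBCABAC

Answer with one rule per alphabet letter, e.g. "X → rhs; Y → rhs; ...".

A->AC, B->CA, C->B, D->AD

  step 3 ⇒ step 4: ACBACADACBCACAACBACBCA ⇒ AC·B·CA·AC·B·AC·AD·AC·B·CA·B·AC·B·AC·AC·B·CA·AC·B·CA·B·AC
    A ↦ AC
    B ↦ CA
    C ↦ B
    D ↦ AD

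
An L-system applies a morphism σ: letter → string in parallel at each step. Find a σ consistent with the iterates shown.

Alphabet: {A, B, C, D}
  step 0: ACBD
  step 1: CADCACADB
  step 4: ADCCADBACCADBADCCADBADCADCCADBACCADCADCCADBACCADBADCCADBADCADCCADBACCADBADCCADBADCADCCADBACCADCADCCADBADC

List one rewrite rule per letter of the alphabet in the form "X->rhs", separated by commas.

  step 0 ⇒ step 1: ACBD ⇒ C·ADC·AC·ADB
    A ↦ C
    B ↦ AC
    C ↦ ADC
    D ↦ ADB

A->C, B->AC, C->ADC, D->ADB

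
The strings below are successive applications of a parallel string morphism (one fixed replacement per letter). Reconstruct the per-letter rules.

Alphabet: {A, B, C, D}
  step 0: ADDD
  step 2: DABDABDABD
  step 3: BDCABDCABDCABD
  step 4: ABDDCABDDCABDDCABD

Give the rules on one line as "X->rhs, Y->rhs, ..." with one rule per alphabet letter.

A->C, B->A, C->D, D->BD

  step 3 ⇒ step 4: BDCABDCABDCABD ⇒ A·BD·D·C·A·BD·D·C·A·BD·D·C·A·BD
    A ↦ C
    B ↦ A
    C ↦ D
    D ↦ BD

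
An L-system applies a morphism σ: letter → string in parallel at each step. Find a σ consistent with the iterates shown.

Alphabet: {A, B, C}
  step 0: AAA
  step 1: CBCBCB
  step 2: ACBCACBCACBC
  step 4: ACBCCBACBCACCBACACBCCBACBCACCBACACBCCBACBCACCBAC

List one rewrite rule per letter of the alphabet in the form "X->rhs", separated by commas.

A->CB, B->BC, C->AC

  step 1 ⇒ step 2: CBCBCB ⇒ AC·BC·AC·BC·AC·BC
    B ↦ BC
    C ↦ AC
  step 0 ⇒ step 1: AAA ⇒ CB·CB·CB
    A ↦ CB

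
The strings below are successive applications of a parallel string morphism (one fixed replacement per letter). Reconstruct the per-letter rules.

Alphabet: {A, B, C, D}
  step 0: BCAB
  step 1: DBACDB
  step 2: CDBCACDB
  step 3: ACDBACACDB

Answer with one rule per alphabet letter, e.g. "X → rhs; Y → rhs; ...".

A->C, B->DB, C->A, D->C

  step 2 ⇒ step 3: CDBCACDB ⇒ A·C·DB·A·C·A·C·DB
    A ↦ C
    B ↦ DB
    C ↦ A
    D ↦ C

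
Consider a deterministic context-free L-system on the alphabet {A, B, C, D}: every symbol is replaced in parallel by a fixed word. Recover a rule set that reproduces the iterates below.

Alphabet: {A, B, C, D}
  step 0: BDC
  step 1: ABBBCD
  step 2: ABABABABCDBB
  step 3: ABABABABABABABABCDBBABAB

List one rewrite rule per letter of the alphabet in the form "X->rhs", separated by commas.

  step 2 ⇒ step 3: ABABABABCDBB ⇒ AB·AB·AB·AB·AB·AB·AB·AB·CD·BB·AB·AB
    A ↦ AB
    B ↦ AB
    C ↦ CD
    D ↦ BB

A->AB, B->AB, C->CD, D->BB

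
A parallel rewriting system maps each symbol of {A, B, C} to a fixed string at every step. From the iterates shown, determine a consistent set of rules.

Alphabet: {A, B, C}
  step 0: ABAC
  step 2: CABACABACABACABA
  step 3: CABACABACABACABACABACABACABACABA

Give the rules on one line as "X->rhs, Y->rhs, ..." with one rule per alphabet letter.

A->BA, B->CA, C->CA

  step 2 ⇒ step 3: CABACABACABACABA ⇒ CA·BA·CA·BA·CA·BA·CA·BA·CA·BA·CA·BA·CA·BA·CA·BA
    A ↦ BA
    B ↦ CA
    C ↦ CA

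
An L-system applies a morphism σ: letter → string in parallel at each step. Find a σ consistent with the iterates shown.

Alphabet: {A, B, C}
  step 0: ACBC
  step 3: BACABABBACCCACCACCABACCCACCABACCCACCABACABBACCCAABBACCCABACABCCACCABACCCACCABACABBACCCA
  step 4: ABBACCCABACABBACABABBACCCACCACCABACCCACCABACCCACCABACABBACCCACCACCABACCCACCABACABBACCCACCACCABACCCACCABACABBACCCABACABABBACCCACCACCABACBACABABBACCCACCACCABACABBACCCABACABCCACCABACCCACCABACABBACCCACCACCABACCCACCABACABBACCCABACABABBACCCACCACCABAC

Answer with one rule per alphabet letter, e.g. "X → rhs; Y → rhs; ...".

  step 3 ⇒ step 4: BACABABBACCCACCACCABACCCACCABACCCACCABACABBACCCAABBACCCABACABCCACCABACCCACCABACABBACCCA ⇒ AB·BAC·CCA·BAC·AB·BAC·AB·AB·BAC·CCA·CCA·CCA·BAC·CCA·CCA·BAC·CCA·CCA·BAC·AB·BAC·CCA·CCA·CCA·BAC·CCA·CCA·BAC·AB·BAC·CCA·CCA·CCA·BAC·CCA·CCA·BAC·AB·BAC·CCA·BAC·AB·AB·BAC·CCA·CCA·CCA·BAC·BAC·AB·AB·BAC·CCA·CCA·CCA·BAC·AB·BAC·CCA·BAC·AB·CCA·CCA·BAC·CCA·CCA·BAC·AB·BAC·CCA·CCA·CCA·BAC·CCA·CCA·BAC·AB·BAC·CCA·BAC·AB·AB·BAC·CCA·CCA·CCA·BAC
    A ↦ BAC
    B ↦ AB
    C ↦ CCA

A->BAC, B->AB, C->CCA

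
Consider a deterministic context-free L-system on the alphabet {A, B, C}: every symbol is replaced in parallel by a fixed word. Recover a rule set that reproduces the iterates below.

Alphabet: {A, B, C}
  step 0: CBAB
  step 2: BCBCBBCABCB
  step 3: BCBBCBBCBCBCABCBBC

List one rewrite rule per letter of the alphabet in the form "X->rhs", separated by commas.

  step 2 ⇒ step 3: BCBCBBCABCB ⇒ BC·B·BC·B·BC·BC·B·CA·BC·B·BC
    A ↦ CA
    B ↦ BC
    C ↦ B

A->CA, B->BC, C->B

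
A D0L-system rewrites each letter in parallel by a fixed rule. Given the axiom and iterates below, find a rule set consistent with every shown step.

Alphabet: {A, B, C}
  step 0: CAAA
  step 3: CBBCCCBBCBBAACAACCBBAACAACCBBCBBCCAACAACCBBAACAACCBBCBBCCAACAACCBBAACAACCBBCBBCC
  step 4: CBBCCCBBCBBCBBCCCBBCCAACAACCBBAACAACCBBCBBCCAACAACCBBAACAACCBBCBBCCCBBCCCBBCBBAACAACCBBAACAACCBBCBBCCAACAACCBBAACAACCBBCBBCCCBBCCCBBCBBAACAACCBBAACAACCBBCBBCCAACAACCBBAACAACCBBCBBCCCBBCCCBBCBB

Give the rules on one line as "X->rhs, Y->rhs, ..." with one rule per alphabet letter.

  step 3 ⇒ step 4: CBBCCCBBCBBAACAACCBBAACAACCBBCBBCCAACAACCBBAACAACCBBCBBCCAACAACCBBAACAACCBBCBBCC ⇒ CBB·C·C·CBB·CBB·CBB·C·C·CBB·C·C·AAC·AAC·CBB·AAC·AAC·CBB·CBB·C·C·AAC·AAC·CBB·AAC·AAC·CBB·CBB·C·C·CBB·C·C·CBB·CBB·AAC·AAC·CBB·AAC·AAC·CBB·CBB·C·C·AAC·AAC·CBB·AAC·AAC·CBB·CBB·C·C·CBB·C·C·CBB·CBB·AAC·AAC·CBB·AAC·AAC·CBB·CBB·C·C·AAC·AAC·CBB·AAC·AAC·CBB·CBB·C·C·CBB·C·C·CBB·CBB
    A ↦ AAC
    B ↦ C
    C ↦ CBB

A->AAC, B->C, C->CBB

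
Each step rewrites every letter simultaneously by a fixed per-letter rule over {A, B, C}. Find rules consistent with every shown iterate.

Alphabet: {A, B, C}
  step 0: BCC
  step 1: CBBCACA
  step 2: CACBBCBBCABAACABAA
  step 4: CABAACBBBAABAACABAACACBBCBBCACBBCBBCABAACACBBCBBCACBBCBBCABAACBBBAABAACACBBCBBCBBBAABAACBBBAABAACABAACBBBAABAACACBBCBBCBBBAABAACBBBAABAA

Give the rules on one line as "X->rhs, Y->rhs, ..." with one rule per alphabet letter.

A->BAA, B->CBB, C->CA

  step 1 ⇒ step 2: CBBCACA ⇒ CA·CBB·CBB·CA·BAA·CA·BAA
    A ↦ BAA
    B ↦ CBB
    C ↦ CA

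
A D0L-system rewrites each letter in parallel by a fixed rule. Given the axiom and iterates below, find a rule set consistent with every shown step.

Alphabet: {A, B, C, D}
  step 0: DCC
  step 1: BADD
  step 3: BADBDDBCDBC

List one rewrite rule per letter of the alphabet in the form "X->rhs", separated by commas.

  step 0 ⇒ step 1: DCC ⇒ BA·D·D
    C ↦ D
    D ↦ BA
    A ↦ C  (constrained at step 1)
    B ↦ DB  (constrained at step 1)

A->C, B->DB, C->D, D->BA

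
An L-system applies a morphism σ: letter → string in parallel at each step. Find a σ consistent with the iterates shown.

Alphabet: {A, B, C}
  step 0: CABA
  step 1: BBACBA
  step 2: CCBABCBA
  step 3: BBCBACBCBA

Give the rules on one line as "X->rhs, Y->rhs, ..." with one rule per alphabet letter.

  step 2 ⇒ step 3: CCBABCBA ⇒ B·B·C·BA·C·B·C·BA
    A ↦ BA
    B ↦ C
    C ↦ B

A->BA, B->C, C->B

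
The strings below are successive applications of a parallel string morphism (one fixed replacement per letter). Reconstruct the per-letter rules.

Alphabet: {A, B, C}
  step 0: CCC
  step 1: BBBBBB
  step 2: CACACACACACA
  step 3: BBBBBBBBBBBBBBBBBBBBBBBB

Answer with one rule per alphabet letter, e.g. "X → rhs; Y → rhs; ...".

  step 2 ⇒ step 3: CACACACACACA ⇒ BB·BB·BB·BB·BB·BB·BB·BB·BB·BB·BB·BB
    A ↦ BB
    C ↦ BB
  step 1 ⇒ step 2: BBBBBB ⇒ CA·CA·CA·CA·CA·CA
    B ↦ CA

A->BB, B->CA, C->BB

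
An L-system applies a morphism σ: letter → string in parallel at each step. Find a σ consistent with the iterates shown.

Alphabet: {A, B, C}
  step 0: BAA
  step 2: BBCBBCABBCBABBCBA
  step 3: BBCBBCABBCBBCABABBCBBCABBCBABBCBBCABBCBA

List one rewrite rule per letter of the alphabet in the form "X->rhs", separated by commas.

  step 2 ⇒ step 3: BBCBBCABBCBABBCBA ⇒ BBC·BBC·A·BBC·BBC·A·BA·BBC·BBC·A·BBC·BA·BBC·BBC·A·BBC·BA
    A ↦ BA
    B ↦ BBC
    C ↦ A

A->BA, B->BBC, C->A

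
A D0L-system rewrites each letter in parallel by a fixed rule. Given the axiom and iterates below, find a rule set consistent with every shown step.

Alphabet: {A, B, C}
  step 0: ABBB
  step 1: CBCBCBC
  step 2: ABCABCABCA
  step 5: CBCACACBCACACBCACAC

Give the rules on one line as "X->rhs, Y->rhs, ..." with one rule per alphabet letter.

  step 1 ⇒ step 2: CBCBCBC ⇒ A·BC·A·BC·A·BC·A
    B ↦ BC
    C ↦ A
  step 0 ⇒ step 1: ABBB ⇒ C·BC·BC·BC
    A ↦ C

A->C, B->BC, C->A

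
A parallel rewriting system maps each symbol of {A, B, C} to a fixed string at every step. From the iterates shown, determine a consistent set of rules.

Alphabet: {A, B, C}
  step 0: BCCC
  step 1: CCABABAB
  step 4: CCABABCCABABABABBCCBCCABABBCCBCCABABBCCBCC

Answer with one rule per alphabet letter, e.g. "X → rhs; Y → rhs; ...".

  step 0 ⇒ step 1: BCCC ⇒ CC·AB·AB·AB
    B ↦ CC
    C ↦ AB
    A ↦ B  (constrained at step 1)

A->B, B->CC, C->AB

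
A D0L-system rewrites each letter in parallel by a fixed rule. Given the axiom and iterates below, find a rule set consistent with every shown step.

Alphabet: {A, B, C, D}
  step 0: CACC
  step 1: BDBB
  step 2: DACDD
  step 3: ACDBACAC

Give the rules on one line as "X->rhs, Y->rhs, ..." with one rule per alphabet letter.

  step 2 ⇒ step 3: DACDD ⇒ AC·D·B·AC·AC
    A ↦ D
    C ↦ B
    D ↦ AC
  step 1 ⇒ step 2: BDBB ⇒ D·AC·D·D
    B ↦ D

A->D, B->D, C->B, D->AC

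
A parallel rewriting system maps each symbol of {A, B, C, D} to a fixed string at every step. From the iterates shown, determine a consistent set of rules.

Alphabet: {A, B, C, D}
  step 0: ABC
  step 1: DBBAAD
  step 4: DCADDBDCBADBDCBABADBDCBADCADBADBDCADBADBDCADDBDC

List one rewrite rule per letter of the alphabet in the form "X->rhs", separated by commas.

  step 0 ⇒ step 1: ABC ⇒ DB·BA·AD
    A ↦ DB
    B ↦ BA
    C ↦ AD
    D ↦ DC  (constrained at step 1)

A->DB, B->BA, C->AD, D->DC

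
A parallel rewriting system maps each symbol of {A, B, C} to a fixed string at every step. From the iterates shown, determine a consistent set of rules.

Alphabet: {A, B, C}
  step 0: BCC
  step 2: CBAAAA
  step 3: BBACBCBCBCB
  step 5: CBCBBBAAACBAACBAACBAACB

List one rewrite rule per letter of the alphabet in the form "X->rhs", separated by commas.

A->CB, B->A, C->BB

  step 2 ⇒ step 3: CBAAAA ⇒ BB·A·CB·CB·CB·CB
    A ↦ CB
    B ↦ A
    C ↦ BB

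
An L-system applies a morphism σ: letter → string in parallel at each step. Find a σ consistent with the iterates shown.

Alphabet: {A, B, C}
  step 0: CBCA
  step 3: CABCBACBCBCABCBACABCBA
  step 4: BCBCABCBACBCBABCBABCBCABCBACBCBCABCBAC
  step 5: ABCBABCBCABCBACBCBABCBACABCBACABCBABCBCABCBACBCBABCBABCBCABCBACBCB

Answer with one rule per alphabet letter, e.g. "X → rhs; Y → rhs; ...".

  step 4 ⇒ step 5: BCBCABCBACBCBABCBABCBCABCBACBCBCABCBAC ⇒ A·BCB·A·BCB·C·A·BCB·A·C·BCB·A·BCB·A·C·A·BCB·A·C·A·BCB·A·BCB·C·A·BCB·A·C·BCB·A·BCB·A·BCB·C·A·BCB·A·C·BCB
    A ↦ C
    B ↦ A
    C ↦ BCB

A->C, B->A, C->BCB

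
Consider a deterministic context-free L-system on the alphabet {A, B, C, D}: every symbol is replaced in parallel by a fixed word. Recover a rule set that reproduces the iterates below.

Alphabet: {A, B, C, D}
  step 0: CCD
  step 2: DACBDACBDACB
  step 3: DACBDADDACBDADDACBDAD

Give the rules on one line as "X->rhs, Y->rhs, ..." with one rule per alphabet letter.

  step 2 ⇒ step 3: DACBDACBDACB ⇒ DA·CB·DA·D·DA·CB·DA·D·DA·CB·DA·D
    A ↦ CB
    B ↦ D
    C ↦ DA
    D ↦ DA

A->CB, B->D, C->DA, D->DA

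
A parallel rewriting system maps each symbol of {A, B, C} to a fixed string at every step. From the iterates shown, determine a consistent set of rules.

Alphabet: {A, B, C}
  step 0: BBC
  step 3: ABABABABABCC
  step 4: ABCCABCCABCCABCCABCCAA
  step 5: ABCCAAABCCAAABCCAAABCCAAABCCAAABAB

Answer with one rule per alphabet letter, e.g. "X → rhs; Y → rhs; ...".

  step 4 ⇒ step 5: ABCCABCCABCCABCCABCCAA ⇒ AB·CC·A·A·AB·CC·A·A·AB·CC·A·A·AB·CC·A·A·AB·CC·A·A·AB·AB
    A ↦ AB
    B ↦ CC
    C ↦ A

A->AB, B->CC, C->A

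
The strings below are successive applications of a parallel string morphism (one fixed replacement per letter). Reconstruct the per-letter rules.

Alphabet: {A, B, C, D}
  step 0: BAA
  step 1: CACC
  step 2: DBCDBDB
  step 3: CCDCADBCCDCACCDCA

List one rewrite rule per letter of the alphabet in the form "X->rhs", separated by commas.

  step 2 ⇒ step 3: DBCDBDB ⇒ CCD·CA·DB·CCD·CA·CCD·CA
    B ↦ CA
    C ↦ DB
    D ↦ CCD
  step 0 ⇒ step 1: BAA ⇒ CA·C·C
    A ↦ C

A->C, B->CA, C->DB, D->CCD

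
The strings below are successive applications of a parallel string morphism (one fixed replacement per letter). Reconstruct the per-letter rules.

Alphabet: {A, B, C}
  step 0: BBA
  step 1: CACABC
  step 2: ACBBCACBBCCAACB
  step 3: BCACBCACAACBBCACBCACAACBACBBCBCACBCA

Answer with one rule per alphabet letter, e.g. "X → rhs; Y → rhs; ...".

  step 2 ⇒ step 3: ACBBCACBBCCAACB ⇒ BC·ACB·CA·CA·ACB·BC·ACB·CA·CA·ACB·ACB·BC·BC·ACB·CA
    A ↦ BC
    B ↦ CA
    C ↦ ACB

A->BC, B->CA, C->ACB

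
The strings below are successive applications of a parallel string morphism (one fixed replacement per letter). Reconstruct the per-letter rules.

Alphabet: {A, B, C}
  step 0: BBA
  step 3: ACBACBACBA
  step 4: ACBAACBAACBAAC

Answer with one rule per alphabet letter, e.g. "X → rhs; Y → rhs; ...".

A->AC, B->A, C->B

  step 3 ⇒ step 4: ACBACBACBA ⇒ AC·B·A·AC·B·A·AC·B·A·AC
    A ↦ AC
    B ↦ A
    C ↦ B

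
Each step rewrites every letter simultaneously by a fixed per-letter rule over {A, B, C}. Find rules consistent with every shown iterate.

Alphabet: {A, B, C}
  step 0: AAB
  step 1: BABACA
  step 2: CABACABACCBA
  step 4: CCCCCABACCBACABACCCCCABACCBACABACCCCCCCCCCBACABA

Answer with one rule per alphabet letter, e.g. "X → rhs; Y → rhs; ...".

A->BA, B->CA, C->CC

  step 1 ⇒ step 2: BABACA ⇒ CA·BA·CA·BA·CC·BA
    A ↦ BA
    B ↦ CA
    C ↦ CC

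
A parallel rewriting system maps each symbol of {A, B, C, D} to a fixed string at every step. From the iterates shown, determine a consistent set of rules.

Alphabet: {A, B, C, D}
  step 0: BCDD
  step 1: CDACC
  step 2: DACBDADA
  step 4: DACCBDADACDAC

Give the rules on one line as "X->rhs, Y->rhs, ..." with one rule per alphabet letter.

A->B, B->C, C->DA, D->C

  step 1 ⇒ step 2: CDACC ⇒ DA·C·B·DA·DA
    A ↦ B
    C ↦ DA
    D ↦ C
  step 0 ⇒ step 1: BCDD ⇒ C·DA·C·C
    B ↦ C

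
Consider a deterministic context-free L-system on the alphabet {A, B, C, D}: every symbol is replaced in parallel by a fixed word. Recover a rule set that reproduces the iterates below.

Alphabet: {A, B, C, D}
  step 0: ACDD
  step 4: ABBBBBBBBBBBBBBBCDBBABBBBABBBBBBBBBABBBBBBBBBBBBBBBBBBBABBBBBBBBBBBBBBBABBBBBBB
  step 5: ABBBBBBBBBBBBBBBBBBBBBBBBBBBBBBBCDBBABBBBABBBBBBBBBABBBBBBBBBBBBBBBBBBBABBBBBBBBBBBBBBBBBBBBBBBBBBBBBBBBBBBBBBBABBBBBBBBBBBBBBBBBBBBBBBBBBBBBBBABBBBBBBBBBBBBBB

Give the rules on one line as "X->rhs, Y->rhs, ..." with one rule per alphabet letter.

  step 4 ⇒ step 5: ABBBBBBBBBBBBBBBCDBBABBBBABBBBBBBBBABBBBBBBBBBBBBBBBBBBABBBBBBBBBBBBBBBABBBBBBB ⇒ AB·BB·BB·BB·BB·BB·BB·BB·BB·BB·BB·BB·BB·BB·BB·BB·CDB·BA·BB·BB·AB·BB·BB·BB·BB·AB·BB·BB·BB·BB·BB·BB·BB·BB·BB·AB·BB·BB·BB·BB·BB·BB·BB·BB·BB·BB·BB·BB·BB·BB·BB·BB·BB·BB·BB·AB·BB·BB·BB·BB·BB·BB·BB·BB·BB·BB·BB·BB·BB·BB·BB·AB·BB·BB·BB·BB·BB·BB·BB
    A ↦ AB
    B ↦ BB
    C ↦ CDB
    D ↦ BA

A->AB, B->BB, C->CDB, D->BA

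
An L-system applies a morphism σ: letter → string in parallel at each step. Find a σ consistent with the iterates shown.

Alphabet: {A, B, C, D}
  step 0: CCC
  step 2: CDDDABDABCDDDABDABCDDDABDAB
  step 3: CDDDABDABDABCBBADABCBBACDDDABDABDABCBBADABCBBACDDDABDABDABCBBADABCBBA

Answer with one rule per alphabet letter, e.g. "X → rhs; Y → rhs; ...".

A->C, B->BBA, C->CDD, D->DAB

  step 2 ⇒ step 3: CDDDABDABCDDDABDABCDDDABDAB ⇒ CDD·DAB·DAB·DAB·C·BBA·DAB·C·BBA·CDD·DAB·DAB·DAB·C·BBA·DAB·C·BBA·CDD·DAB·DAB·DAB·C·BBA·DAB·C·BBA
    A ↦ C
    B ↦ BBA
    C ↦ CDD
    D ↦ DAB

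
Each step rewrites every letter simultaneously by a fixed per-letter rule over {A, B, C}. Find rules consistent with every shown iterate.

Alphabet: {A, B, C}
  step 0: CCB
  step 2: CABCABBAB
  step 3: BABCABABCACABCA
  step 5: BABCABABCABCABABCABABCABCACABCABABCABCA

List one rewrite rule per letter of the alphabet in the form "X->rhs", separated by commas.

  step 2 ⇒ step 3: CABCABBAB ⇒ BA·B·CA·BA·B·CA·CA·B·CA
    A ↦ B
    B ↦ CA
    C ↦ BA

A->B, B->CA, C->BA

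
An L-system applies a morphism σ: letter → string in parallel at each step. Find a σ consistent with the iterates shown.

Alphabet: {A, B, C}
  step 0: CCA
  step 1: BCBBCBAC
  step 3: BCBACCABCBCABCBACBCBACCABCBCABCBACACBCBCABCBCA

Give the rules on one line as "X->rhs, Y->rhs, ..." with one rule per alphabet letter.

  step 0 ⇒ step 1: CCA ⇒ BCB·BCB·AC
    A ↦ AC
    C ↦ BCB
    B ↦ CA  (constrained at step 1)

A->AC, B->CA, C->BCB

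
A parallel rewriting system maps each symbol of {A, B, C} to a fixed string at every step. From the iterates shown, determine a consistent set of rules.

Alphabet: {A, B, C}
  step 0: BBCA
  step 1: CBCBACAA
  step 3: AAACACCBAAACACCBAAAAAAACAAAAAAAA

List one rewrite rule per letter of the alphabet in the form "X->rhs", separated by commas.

A->AA, B->CB, C->AC

  step 0 ⇒ step 1: BBCA ⇒ CB·CB·AC·AA
    A ↦ AA
    B ↦ CB
    C ↦ AC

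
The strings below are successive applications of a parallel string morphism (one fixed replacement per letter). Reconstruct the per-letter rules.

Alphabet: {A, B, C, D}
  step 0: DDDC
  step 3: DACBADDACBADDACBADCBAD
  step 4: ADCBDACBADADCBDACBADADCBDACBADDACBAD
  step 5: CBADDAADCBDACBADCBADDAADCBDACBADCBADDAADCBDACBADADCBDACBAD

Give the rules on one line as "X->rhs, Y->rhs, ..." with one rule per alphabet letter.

A->CB, B->A, C->D, D->AD

  step 4 ⇒ step 5: ADCBDACBADADCBDACBADADCBDACBADDACBAD ⇒ CB·AD·D·A·AD·CB·D·A·CB·AD·CB·AD·D·A·AD·CB·D·A·CB·AD·CB·AD·D·A·AD·CB·D·A·CB·AD·AD·CB·D·A·CB·AD
    A ↦ CB
    B ↦ A
    C ↦ D
    D ↦ AD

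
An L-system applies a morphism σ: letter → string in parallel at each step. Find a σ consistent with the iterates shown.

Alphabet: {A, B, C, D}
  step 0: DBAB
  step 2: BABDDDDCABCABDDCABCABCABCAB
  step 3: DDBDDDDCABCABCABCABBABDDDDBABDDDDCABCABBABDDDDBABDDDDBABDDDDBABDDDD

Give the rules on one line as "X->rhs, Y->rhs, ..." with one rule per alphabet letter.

A->BDD, B->DD, C->BA, D->CAB

  step 2 ⇒ step 3: BABDDDDCABCABDDCABCABCABCAB ⇒ DD·BDD·DD·CAB·CAB·CAB·CAB·BA·BDD·DD·BA·BDD·DD·CAB·CAB·BA·BDD·DD·BA·BDD·DD·BA·BDD·DD·BA·BDD·DD
    A ↦ BDD
    B ↦ DD
    C ↦ BA
    D ↦ CAB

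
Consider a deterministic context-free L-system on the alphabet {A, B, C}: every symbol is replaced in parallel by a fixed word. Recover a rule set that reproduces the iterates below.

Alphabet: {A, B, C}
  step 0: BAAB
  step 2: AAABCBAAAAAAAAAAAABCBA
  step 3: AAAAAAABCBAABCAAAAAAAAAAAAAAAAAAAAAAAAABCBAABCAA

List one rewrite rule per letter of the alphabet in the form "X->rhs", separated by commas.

A->AA, B->ABC, C->BA

  step 2 ⇒ step 3: AAABCBAAAAAAAAAAAABCBA ⇒ AA·AA·AA·ABC·BA·ABC·AA·AA·AA·AA·AA·AA·AA·AA·AA·AA·AA·AA·ABC·BA·ABC·AA
    A ↦ AA
    B ↦ ABC
    C ↦ BA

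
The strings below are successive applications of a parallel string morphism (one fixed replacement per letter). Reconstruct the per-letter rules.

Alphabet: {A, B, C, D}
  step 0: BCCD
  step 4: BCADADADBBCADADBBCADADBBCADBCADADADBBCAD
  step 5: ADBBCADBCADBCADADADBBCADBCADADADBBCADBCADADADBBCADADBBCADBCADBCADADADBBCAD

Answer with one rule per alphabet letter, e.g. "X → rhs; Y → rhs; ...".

  step 4 ⇒ step 5: BCADADADBBCADADBBCADADBBCADBCADADADBBCAD ⇒ AD·B·BC·AD·BC·AD·BC·AD·AD·AD·B·BC·AD·BC·AD·AD·AD·B·BC·AD·BC·AD·AD·AD·B·BC·AD·AD·B·BC·AD·BC·AD·BC·AD·AD·AD·B·BC·AD
    A ↦ BC
    B ↦ AD
    C ↦ B
    D ↦ AD

A->BC, B->AD, C->B, D->AD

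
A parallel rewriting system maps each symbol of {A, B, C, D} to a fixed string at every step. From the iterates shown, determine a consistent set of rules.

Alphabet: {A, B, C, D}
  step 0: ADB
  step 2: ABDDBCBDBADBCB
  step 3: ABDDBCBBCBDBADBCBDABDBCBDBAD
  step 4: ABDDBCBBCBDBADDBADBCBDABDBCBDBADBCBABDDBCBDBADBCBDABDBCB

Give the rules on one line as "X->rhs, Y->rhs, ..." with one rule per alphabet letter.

A->ABD, B->D, C->BA, D->BCB

  step 3 ⇒ step 4: ABDDBCBBCBDBADBCBDABDBCBDBAD ⇒ ABD·D·BCB·BCB·D·BA·D·D·BA·D·BCB·D·ABD·BCB·D·BA·D·BCB·ABD·D·BCB·D·BA·D·BCB·D·ABD·BCB
    A ↦ ABD
    B ↦ D
    C ↦ BA
    D ↦ BCB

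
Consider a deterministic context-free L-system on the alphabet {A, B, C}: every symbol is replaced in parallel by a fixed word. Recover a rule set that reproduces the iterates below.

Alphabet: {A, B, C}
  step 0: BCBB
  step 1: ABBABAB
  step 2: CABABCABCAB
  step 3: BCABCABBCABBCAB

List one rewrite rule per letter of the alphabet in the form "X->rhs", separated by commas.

A->C, B->AB, C->B

  step 2 ⇒ step 3: CABABCABCAB ⇒ B·C·AB·C·AB·B·C·AB·B·C·AB
    A ↦ C
    B ↦ AB
    C ↦ B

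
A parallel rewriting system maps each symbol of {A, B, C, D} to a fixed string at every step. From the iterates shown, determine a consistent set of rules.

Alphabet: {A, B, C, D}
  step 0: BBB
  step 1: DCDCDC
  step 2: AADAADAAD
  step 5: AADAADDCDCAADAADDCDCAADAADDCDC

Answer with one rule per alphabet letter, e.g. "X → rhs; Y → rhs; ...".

  step 1 ⇒ step 2: DCDCDC ⇒ AA·D·AA·D·AA·D
    C ↦ D
    D ↦ AA
    A ↦ B  (constrained at step 2)
  step 0 ⇒ step 1: BBB ⇒ DC·DC·DC
    B ↦ DC

A->B, B->DC, C->D, D->AA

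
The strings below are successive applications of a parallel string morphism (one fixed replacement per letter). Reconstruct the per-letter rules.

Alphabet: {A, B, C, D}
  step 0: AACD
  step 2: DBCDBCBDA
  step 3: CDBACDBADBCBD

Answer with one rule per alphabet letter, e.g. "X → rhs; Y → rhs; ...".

A->BD, B->DB, C->A, D->C

  step 2 ⇒ step 3: DBCDBCBDA ⇒ C·DB·A·C·DB·A·DB·C·BD
    A ↦ BD
    B ↦ DB
    C ↦ A
    D ↦ C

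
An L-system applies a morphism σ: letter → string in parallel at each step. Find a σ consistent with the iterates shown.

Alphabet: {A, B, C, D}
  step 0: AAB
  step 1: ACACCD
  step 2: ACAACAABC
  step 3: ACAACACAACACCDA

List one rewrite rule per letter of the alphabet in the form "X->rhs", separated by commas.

  step 2 ⇒ step 3: ACAACAABC ⇒ AC·A·AC·AC·A·AC·AC·CD·A
    A ↦ AC
    B ↦ CD
    C ↦ A
  step 1 ⇒ step 2: ACACCD ⇒ AC·A·AC·A·A·BC
    D ↦ BC

A->AC, B->CD, C->A, D->BC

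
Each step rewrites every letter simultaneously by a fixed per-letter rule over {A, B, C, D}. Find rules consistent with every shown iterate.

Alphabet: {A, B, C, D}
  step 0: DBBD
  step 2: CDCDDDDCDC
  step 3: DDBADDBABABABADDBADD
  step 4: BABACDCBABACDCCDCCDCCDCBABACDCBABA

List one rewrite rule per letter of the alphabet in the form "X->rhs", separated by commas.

  step 3 ⇒ step 4: DDBADDBABABABADDBADD ⇒ BA·BA·C·DC·BA·BA·C·DC·C·DC·C·DC·C·DC·BA·BA·C·DC·BA·BA
    A ↦ DC
    B ↦ C
    D ↦ BA
  step 2 ⇒ step 3: CDCDDDDCDC ⇒ DD·BA·DD·BA·BA·BA·BA·DD·BA·DD
    C ↦ DD

A->DC, B->C, C->DD, D->BA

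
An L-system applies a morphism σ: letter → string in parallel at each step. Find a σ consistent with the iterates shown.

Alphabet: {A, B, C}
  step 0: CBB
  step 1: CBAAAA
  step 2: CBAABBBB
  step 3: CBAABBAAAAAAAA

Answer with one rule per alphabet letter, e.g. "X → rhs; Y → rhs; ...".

A->B, B->AA, C->CB

  step 2 ⇒ step 3: CBAABBBB ⇒ CB·AA·B·B·AA·AA·AA·AA
    A ↦ B
    B ↦ AA
    C ↦ CB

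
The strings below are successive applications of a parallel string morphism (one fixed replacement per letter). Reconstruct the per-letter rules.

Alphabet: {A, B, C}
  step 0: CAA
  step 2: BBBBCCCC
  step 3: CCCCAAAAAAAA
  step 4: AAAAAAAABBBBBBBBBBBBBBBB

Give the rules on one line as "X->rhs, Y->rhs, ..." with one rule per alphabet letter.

  step 3 ⇒ step 4: CCCCAAAAAAAA ⇒ AA·AA·AA·AA·BB·BB·BB·BB·BB·BB·BB·BB
    A ↦ BB
    C ↦ AA
  step 2 ⇒ step 3: BBBBCCCC ⇒ C·C·C·C·AA·AA·AA·AA
    B ↦ C

A->BB, B->C, C->AA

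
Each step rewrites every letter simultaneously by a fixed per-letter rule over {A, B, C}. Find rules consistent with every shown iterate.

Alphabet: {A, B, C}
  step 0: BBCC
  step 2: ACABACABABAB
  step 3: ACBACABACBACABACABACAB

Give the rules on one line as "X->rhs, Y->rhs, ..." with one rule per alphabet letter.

  step 2 ⇒ step 3: ACABACABABAB ⇒ AC·B·AC·AB·AC·B·AC·AB·AC·AB·AC·AB
    A ↦ AC
    B ↦ AB
    C ↦ B

A->AC, B->AB, C->B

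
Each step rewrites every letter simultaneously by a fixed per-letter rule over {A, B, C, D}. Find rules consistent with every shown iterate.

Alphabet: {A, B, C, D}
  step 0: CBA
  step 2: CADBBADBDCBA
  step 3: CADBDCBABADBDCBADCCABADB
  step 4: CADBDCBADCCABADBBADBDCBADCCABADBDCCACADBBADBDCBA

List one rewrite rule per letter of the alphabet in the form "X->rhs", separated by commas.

A->DB, B->BA, C->CA, D->DC

  step 3 ⇒ step 4: CADBDCBABADBDCBADCCABADB ⇒ CA·DB·DC·BA·DC·CA·BA·DB·BA·DB·DC·BA·DC·CA·BA·DB·DC·CA·CA·DB·BA·DB·DC·BA
    A ↦ DB
    B ↦ BA
    C ↦ CA
    D ↦ DC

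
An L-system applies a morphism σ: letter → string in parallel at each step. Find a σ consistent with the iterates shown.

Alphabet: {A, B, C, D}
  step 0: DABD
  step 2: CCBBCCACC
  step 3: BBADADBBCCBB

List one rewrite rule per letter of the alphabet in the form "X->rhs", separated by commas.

A->CC, B->AD, C->B, D->A

  step 2 ⇒ step 3: CCBBCCACC ⇒ B·B·AD·AD·B·B·CC·B·B
    A ↦ CC
    B ↦ AD
    C ↦ B
    D ↦ A  (constrained at step 0)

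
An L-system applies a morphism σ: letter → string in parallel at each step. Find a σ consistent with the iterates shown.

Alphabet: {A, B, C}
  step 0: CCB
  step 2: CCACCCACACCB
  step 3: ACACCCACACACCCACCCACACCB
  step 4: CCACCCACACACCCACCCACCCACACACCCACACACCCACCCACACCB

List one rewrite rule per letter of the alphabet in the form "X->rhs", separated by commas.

A->CC, B->CB, C->AC

  step 3 ⇒ step 4: ACACCCACACACCCACCCACACCB ⇒ CC·AC·CC·AC·AC·AC·CC·AC·CC·AC·CC·AC·AC·AC·CC·AC·AC·AC·CC·AC·CC·AC·AC·CB
    A ↦ CC
    B ↦ CB
    C ↦ AC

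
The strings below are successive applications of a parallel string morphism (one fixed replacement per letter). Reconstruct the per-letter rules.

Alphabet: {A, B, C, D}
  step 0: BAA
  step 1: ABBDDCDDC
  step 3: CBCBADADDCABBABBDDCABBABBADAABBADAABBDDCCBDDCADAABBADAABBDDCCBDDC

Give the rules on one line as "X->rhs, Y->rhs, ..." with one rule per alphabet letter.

  step 0 ⇒ step 1: BAA ⇒ ABB·DDC·DDC
    A ↦ DDC
    B ↦ ABB
    C ↦ ADA  (constrained at step 1)
    D ↦ CB  (constrained at step 1)

A->DDC, B->ABB, C->ADA, D->CB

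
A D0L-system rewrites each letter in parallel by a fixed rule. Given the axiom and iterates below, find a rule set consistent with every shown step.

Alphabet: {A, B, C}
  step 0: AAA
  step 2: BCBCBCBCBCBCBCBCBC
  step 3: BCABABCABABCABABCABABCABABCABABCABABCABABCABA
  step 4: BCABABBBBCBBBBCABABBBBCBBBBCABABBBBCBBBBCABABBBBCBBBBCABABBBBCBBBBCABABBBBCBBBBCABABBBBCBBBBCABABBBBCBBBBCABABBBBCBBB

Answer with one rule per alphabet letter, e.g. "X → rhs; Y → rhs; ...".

  step 3 ⇒ step 4: BCABABCABABCABABCABABCABABCABABCABABCABABCABA ⇒ BC·ABA·BBB·BC·BBB·BC·ABA·BBB·BC·BBB·BC·ABA·BBB·BC·BBB·BC·ABA·BBB·BC·BBB·BC·ABA·BBB·BC·BBB·BC·ABA·BBB·BC·BBB·BC·ABA·BBB·BC·BBB·BC·ABA·BBB·BC·BBB·BC·ABA·BBB·BC·BBB
    A ↦ BBB
    B ↦ BC
    C ↦ ABA

A->BBB, B->BC, C->ABA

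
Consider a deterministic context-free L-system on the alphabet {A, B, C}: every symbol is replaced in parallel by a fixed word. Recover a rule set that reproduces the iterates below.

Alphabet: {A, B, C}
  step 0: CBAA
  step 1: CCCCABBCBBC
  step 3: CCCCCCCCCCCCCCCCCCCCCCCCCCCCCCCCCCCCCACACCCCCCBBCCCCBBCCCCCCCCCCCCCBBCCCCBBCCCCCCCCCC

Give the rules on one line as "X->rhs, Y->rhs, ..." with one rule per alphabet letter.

  step 0 ⇒ step 1: CBAA ⇒ CCC·CA·BBC·BBC
    A ↦ BBC
    B ↦ CA
    C ↦ CCC

A->BBC, B->CA, C->CCC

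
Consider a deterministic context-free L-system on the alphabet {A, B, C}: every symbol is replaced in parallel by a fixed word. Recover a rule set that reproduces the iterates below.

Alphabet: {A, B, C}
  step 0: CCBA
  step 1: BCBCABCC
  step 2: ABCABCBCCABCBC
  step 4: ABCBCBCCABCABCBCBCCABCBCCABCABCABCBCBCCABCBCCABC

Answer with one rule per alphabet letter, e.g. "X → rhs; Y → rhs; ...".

  step 1 ⇒ step 2: BCBCABCC ⇒ A·BC·A·BC·BCC·A·BC·BC
    A ↦ BCC
    B ↦ A
    C ↦ BC

A->BCC, B->A, C->BC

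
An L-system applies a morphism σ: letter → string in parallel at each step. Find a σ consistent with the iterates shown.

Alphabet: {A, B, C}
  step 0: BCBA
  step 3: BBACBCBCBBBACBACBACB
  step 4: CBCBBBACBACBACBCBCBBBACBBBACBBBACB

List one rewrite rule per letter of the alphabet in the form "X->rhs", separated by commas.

A->BB, B->CB, C->A

  step 3 ⇒ step 4: BBACBCBCBBBACBACBACB ⇒ CB·CB·BB·A·CB·A·CB·A·CB·CB·CB·BB·A·CB·BB·A·CB·BB·A·CB
    A ↦ BB
    B ↦ CB
    C ↦ A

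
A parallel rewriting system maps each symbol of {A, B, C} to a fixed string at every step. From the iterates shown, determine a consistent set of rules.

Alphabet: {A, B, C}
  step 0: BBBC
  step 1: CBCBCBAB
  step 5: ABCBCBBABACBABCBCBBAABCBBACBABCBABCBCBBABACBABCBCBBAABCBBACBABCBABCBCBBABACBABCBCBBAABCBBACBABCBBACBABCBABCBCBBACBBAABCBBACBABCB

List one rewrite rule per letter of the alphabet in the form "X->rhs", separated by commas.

  step 0 ⇒ step 1: BBBC ⇒ CB·CB·CB·AB
    B ↦ CB
    C ↦ AB
    A ↦ BA  (constrained at step 1)

A->BA, B->CB, C->AB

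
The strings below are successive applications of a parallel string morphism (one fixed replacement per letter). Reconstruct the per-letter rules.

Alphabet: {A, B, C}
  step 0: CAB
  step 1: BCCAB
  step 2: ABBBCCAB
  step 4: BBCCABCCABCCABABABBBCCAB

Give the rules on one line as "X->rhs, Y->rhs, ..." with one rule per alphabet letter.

  step 1 ⇒ step 2: BCCAB ⇒ AB·B·B·CC·AB
    A ↦ CC
    B ↦ AB
    C ↦ B

A->CC, B->AB, C->B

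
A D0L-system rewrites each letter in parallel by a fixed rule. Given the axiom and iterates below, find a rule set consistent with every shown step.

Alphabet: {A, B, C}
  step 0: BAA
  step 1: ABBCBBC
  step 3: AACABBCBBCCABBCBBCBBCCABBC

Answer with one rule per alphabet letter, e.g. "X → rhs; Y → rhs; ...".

  step 0 ⇒ step 1: BAA ⇒ A·BBC·BBC
    A ↦ BBC
    B ↦ A
    C ↦ CA  (constrained at step 1)

A->BBC, B->A, C->CA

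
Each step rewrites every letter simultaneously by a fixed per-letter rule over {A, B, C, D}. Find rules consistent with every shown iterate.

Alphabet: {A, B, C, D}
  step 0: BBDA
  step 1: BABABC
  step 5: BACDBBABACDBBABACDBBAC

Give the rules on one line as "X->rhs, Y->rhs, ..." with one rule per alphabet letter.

A->C, B->BA, C->D, D->B

  step 0 ⇒ step 1: BBDA ⇒ BA·BA·B·C
    A ↦ C
    B ↦ BA
    D ↦ B
    C ↦ D  (constrained at step 1)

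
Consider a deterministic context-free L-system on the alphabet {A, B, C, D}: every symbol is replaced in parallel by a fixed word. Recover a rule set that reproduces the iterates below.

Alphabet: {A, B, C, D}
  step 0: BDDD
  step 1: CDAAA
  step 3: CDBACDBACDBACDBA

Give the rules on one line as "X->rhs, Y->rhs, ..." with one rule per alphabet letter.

A->BA, B->CD, C->B, D->A

  step 0 ⇒ step 1: BDDD ⇒ CD·A·A·A
    B ↦ CD
    D ↦ A
    A ↦ BA  (constrained at step 1)
    C ↦ B  (constrained at step 1)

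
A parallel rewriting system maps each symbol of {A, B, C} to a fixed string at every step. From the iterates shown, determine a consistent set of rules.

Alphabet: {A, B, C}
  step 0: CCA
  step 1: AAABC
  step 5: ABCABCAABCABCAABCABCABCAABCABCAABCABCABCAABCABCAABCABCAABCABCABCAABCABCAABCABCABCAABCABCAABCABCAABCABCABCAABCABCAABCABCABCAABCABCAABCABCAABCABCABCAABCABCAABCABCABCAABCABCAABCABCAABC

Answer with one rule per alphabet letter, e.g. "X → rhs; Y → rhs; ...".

  step 0 ⇒ step 1: CCA ⇒ A·A·ABC
    A ↦ ABC
    C ↦ A
    B ↦ ABC  (constrained at step 1)

A->ABC, B->ABC, C->A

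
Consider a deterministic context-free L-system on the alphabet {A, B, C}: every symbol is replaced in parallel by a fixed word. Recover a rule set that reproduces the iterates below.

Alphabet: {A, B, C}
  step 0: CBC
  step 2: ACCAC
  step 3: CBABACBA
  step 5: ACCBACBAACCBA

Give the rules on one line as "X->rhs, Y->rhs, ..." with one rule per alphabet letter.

  step 2 ⇒ step 3: ACCAC ⇒ C·BA·BA·C·BA
    A ↦ C
    C ↦ BA
    B ↦ A  (constrained at step 0)

A->C, B->A, C->BA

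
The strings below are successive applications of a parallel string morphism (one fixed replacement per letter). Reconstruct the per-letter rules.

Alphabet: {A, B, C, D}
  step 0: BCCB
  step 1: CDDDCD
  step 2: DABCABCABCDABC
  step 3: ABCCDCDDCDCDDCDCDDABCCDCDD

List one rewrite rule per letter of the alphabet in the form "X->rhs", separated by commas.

A->CD, B->CD, C->D, D->ABC

  step 2 ⇒ step 3: DABCABCABCDABC ⇒ ABC·CD·CD·D·CD·CD·D·CD·CD·D·ABC·CD·CD·D
    A ↦ CD
    B ↦ CD
    C ↦ D
    D ↦ ABC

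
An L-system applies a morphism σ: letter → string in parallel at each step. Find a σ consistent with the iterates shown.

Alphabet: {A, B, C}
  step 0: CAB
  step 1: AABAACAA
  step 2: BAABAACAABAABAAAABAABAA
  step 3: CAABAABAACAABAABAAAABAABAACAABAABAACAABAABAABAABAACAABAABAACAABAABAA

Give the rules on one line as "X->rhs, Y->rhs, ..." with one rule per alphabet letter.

  step 2 ⇒ step 3: BAABAACAABAABAAAABAABAA ⇒ CAA·BAA·BAA·CAA·BAA·BAA·AA·BAA·BAA·CAA·BAA·BAA·CAA·BAA·BAA·BAA·BAA·CAA·BAA·BAA·CAA·BAA·BAA
    A ↦ BAA
    B ↦ CAA
    C ↦ AA

A->BAA, B->CAA, C->AA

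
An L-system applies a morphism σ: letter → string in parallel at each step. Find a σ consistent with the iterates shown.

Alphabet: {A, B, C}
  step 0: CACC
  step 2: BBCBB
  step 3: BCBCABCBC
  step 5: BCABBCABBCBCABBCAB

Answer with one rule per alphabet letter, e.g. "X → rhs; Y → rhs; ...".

A->B, B->BC, C->A

  step 2 ⇒ step 3: BBCBB ⇒ BC·BC·A·BC·BC
    B ↦ BC
    C ↦ A
    A ↦ B  (constrained at step 0)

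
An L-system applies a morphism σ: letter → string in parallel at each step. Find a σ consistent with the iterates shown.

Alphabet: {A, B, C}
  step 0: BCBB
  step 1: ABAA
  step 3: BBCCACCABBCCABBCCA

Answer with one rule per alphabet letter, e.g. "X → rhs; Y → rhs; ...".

A->CCA, B->A, C->B

  step 0 ⇒ step 1: BCBB ⇒ A·B·A·A
    B ↦ A
    C ↦ B
    A ↦ CCA  (constrained at step 1)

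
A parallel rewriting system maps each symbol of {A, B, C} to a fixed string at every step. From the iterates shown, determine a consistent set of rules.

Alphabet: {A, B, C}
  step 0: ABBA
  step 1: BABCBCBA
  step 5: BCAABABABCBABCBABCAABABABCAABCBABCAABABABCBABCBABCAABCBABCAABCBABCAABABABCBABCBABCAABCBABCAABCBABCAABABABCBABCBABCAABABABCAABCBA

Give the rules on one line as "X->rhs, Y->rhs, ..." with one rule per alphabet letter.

A->BA, B->BC, C->AA

  step 0 ⇒ step 1: ABBA ⇒ BA·BC·BC·BA
    A ↦ BA
    B ↦ BC
    C ↦ AA  (constrained at step 1)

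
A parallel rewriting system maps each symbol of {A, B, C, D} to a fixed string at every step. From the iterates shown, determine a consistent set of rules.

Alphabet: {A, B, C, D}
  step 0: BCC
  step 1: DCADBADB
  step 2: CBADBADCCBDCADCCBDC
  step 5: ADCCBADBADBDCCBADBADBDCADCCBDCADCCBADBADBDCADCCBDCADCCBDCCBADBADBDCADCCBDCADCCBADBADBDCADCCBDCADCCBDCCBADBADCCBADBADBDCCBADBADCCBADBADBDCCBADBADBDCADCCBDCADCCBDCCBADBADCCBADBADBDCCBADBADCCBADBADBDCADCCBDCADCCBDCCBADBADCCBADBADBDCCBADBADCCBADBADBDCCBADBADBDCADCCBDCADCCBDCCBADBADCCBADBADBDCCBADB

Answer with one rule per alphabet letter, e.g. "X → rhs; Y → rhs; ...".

A->ADC, B->DC, C->ADB, D->CB

  step 1 ⇒ step 2: DCADBADB ⇒ CB·ADB·ADC·CB·DC·ADC·CB·DC
    A ↦ ADC
    B ↦ DC
    C ↦ ADB
    D ↦ CB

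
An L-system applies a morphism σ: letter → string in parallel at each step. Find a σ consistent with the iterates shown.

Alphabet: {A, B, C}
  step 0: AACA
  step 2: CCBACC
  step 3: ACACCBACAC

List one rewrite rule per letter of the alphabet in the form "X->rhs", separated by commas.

A->B, B->C, C->AC

  step 2 ⇒ step 3: CCBACC ⇒ AC·AC·C·B·AC·AC
    A ↦ B
    B ↦ C
    C ↦ AC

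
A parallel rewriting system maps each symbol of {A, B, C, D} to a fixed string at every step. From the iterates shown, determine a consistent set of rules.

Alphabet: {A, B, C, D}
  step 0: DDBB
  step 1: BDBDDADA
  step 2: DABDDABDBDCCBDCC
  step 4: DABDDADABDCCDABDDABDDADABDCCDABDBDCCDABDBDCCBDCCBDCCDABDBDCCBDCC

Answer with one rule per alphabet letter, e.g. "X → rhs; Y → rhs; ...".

A->CC, B->DA, C->DA, D->BD

  step 1 ⇒ step 2: BDBDDADA ⇒ DA·BD·DA·BD·BD·CC·BD·CC
    A ↦ CC
    B ↦ DA
    D ↦ BD
    C ↦ DA  (constrained at step 2)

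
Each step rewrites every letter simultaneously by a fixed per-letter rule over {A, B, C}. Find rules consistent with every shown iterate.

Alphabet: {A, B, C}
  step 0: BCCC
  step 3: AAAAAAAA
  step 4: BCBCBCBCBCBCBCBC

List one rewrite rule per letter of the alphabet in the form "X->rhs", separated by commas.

  step 3 ⇒ step 4: AAAAAAAA ⇒ BC·BC·BC·BC·BC·BC·BC·BC
    A ↦ BC
    B ↦ A  (constrained at step 0)
    C ↦ A  (constrained at step 0)

A->BC, B->A, C->A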